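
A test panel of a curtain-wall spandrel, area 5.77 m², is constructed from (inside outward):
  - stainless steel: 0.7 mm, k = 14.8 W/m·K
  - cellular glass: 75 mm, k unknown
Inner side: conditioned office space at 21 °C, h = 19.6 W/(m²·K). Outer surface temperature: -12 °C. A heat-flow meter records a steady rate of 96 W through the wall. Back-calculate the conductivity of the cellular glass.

Thermal resistances in series:
R_inner film = 1/(h_i·A) = 1/(19.6×5.77) = 0.008842 K/W
R_stainless steel = L/(kA) = 0.0007/(14.8×5.77) = 8.197×10^-6 K/W
Sum of known resistances R_other = 0.008851 K/W
Total R = ΔT/Q = 33/96 = 0.3438 K/W
R_cellular glass = R_total − R_other = 0.3349 K/W
k = L/(R·A) = 0.075/(0.3349×5.77)

k ≈ 0.0388 W/(m·K)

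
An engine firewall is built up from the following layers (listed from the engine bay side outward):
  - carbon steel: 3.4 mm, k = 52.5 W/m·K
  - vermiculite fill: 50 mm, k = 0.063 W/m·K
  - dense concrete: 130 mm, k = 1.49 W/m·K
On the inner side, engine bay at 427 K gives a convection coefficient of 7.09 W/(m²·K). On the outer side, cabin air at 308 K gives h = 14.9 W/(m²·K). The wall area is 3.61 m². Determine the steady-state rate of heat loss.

Treating each layer as a thermal resistance in series:
R_inner film = 1/(h_i·A) = 1/(7.09×3.61) = 0.03907 K/W
R_carbon steel = L/(kA) = 0.0034/(52.5×3.61) = 1.794×10^-5 K/W
R_vermiculite fill = L/(kA) = 0.05/(0.063×3.61) = 0.2198 K/W
R_dense concrete = L/(kA) = 0.13/(1.49×3.61) = 0.02417 K/W
R_outer film = 1/(h_o·A) = 1/(14.9×3.61) = 0.01859 K/W
R_total = 0.3017 K/W
Q = ΔT / R_total = 119 / 0.3017

Q ≈ 394 W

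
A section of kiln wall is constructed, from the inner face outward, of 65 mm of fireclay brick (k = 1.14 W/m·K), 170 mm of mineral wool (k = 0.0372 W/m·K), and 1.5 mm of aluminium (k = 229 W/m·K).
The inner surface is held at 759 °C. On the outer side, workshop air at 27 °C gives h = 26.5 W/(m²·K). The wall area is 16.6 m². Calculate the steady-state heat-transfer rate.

Series thermal resistances:
R_fireclay brick = L/(kA) = 0.065/(1.14×16.6) = 0.003435 K/W
R_mineral wool = L/(kA) = 0.17/(0.0372×16.6) = 0.2753 K/W
R_aluminium = L/(kA) = 0.0015/(229×16.6) = 3.946×10^-7 K/W
R_outer film = 1/(h_o·A) = 1/(26.5×16.6) = 0.002273 K/W
R_total = 0.281 K/W
Q = ΔT / R_total = 732 / 0.281

Q ≈ 2600 W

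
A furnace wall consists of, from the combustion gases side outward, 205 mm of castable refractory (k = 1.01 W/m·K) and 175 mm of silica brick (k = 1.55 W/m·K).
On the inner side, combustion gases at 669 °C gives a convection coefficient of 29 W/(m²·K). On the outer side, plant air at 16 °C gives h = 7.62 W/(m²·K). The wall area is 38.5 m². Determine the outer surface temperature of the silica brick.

Series thermal resistances:
R_inner film = 1/(h_i·A) = 1/(29×38.5) = 8.957×10^-4 K/W
R_castable refractory = L/(kA) = 0.205/(1.01×38.5) = 0.005272 K/W
R_silica brick = L/(kA) = 0.175/(1.55×38.5) = 0.002933 K/W
R_outer film = 1/(h_o·A) = 1/(7.62×38.5) = 0.003409 K/W
R_total = 0.01251 K/W;  Q = ΔT/R_total = 653/0.01251 = 52200 W
T_interface = T_inner − Q·ΣR(inner→interface) = 669 − 52200×0.0091

T ≈ 194 °C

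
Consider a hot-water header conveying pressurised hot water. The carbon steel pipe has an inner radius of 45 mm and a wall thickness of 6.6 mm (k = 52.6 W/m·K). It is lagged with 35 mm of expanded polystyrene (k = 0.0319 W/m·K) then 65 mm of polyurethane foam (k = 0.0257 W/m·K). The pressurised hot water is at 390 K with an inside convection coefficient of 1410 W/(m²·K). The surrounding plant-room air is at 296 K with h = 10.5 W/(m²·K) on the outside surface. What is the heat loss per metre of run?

Per-layer cylindrical resistances, series-summed:
R_inner film = 1/(h_i·2πr₁L) = 1/(1410×2π×0.045×1) = 0.002508 K/W
R_carbon steel pipe wall = ln(51.6/45)/(2π×52.6×1) = 4.141×10^-4 K/W
R_expanded polystyrene = ln(86.6/51.6)/(2π×0.0319×1) = 2.583 K/W
R_polyurethane foam = ln(151.6/86.6)/(2π×0.0257×1) = 3.468 K/W
R_outer film = 1/(h_o·2πr_oL) = 1/(10.5×2π×0.1516×1) = 0.09998 K/W
R_total = 6.154 K/W
Q = ΔT/R_total = 94/6.154

q′ ≈ 15.3 W/m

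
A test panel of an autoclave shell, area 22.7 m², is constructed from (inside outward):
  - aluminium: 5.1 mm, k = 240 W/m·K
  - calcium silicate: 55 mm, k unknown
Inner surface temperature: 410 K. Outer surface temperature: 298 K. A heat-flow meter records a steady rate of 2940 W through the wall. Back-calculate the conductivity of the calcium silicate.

k ≈ 0.0636 W/(m·K)

Series thermal resistances:
R_aluminium = L/(kA) = 0.0051/(240×22.7) = 9.361×10^-7 K/W
Sum of known resistances R_other = 9.361×10^-7 K/W
Total R = ΔT/Q = 112/2940 = 0.0381 K/W
R_calcium silicate = R_total − R_other = 0.03809 K/W
k = L/(R·A) = 0.055/(0.03809×22.7)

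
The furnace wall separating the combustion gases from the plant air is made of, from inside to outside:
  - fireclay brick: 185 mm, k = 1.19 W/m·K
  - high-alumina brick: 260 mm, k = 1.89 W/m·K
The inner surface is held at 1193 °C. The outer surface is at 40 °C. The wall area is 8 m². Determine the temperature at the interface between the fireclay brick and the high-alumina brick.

Series thermal resistances:
R_fireclay brick = L/(kA) = 0.185/(1.19×8) = 0.01943 K/W
R_high-alumina brick = L/(kA) = 0.26/(1.89×8) = 0.0172 K/W
R_total = 0.03663 K/W;  Q = ΔT/R_total = 1153/0.03663 = 31480 W
T_interface = T_inner − Q·ΣR(inner→interface) = 1193 − 31500×0.01943

T ≈ 581 °C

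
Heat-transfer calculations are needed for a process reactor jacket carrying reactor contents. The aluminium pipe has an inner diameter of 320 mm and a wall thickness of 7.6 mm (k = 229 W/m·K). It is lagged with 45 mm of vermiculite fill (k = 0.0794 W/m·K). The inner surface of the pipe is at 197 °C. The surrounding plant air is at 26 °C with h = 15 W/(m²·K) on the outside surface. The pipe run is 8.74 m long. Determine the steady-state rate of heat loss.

Per-layer cylindrical resistances, series-summed:
R_aluminium pipe wall = ln(167.6/160)/(2π×229×8.74) = 3.69×10^-6 K/W
R_vermiculite fill = ln(212.6/167.6)/(2π×0.0794×8.74) = 0.05455 K/W
R_outer film = 1/(h_o·2πr_oL) = 1/(15×2π×0.2126×8.74) = 0.00571 K/W
R_total = 0.06026 K/W
Q = ΔT/R_total = 171/0.06026

Q ≈ 2840 W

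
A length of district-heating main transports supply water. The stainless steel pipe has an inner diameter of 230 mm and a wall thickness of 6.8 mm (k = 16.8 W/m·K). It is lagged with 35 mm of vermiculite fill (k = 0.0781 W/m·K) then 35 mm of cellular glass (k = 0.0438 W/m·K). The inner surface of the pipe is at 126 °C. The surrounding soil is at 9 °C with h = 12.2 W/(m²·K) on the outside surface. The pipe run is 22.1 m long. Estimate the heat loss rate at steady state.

Q ≈ 1970 W

For a radial system each layer contributes R = ln(r_out/r_in)/(2πkL); films add R = 1/(hA).
R_stainless steel pipe wall = ln(121.8/115)/(2π×16.8×22.1) = 2.463×10^-5 K/W
R_vermiculite fill = ln(156.8/121.8)/(2π×0.0781×22.1) = 0.02329 K/W
R_cellular glass = ln(191.8/156.8)/(2π×0.0438×22.1) = 0.03313 K/W
R_outer film = 1/(h_o·2πr_oL) = 1/(12.2×2π×0.1918×22.1) = 0.003078 K/W
R_total = 0.05952 K/W
Q = ΔT/R_total = 117/0.05952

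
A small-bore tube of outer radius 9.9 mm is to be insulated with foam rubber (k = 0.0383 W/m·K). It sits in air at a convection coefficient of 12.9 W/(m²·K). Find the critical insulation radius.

r_cr ≈ 2.97 mm

For a cylinder r_cr = k/h = 0.0383/12.9
r_cr = 2.97 mm; since the bare radius (9.9 mm) is above r_cr, any added insulation will reduce heat loss.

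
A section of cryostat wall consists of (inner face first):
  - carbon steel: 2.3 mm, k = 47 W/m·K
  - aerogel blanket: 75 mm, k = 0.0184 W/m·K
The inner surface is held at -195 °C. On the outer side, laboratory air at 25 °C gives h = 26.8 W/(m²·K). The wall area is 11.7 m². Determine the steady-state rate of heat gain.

Treating each layer as a thermal resistance in series:
R_carbon steel = L/(kA) = 0.0023/(47×11.7) = 4.183×10^-6 K/W
R_aerogel blanket = L/(kA) = 0.075/(0.0184×11.7) = 0.3484 K/W
R_outer film = 1/(h_o·A) = 1/(26.8×11.7) = 0.003189 K/W
R_total = 0.3516 K/W
Q = ΔT / R_total = 220 / 0.3516

Q ≈ 626 W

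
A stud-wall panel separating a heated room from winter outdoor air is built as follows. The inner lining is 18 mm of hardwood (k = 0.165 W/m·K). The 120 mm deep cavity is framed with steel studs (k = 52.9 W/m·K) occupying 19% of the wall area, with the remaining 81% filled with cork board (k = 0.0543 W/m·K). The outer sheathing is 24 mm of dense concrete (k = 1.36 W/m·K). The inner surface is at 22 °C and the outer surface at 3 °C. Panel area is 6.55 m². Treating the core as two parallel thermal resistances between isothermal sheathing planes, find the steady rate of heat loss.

Sheathing layers in series; stud and cavity paths in parallel between them.
R_inner = 0.018/(0.165×6.55) = 0.01666 K/W
R_stud  = 0.12/(52.9×0.19×6.55) = 0.001823 K/W
R_cav   = 0.12/(0.0543×0.81×6.55) = 0.4165 K/W
1/R_core = 1/R_stud + 1/R_cav → R_core = 0.001815 K/W
R_outer = 0.024/(1.36×6.55) = 0.002694 K/W
R_total = 0.02116 K/W
Q = ΔT/R_total = 19/0.02116

Q ≈ 898 W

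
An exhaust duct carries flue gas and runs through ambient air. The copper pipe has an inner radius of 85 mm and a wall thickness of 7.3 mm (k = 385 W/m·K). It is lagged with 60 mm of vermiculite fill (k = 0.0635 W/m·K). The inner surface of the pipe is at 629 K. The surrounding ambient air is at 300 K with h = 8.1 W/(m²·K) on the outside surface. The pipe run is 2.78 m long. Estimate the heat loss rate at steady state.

Treating each annulus and film as a series resistance:
R_copper pipe wall = ln(92.3/85)/(2π×385×2.78) = 1.225×10^-5 K/W
R_vermiculite fill = ln(152.3/92.3)/(2π×0.0635×2.78) = 0.4515 K/W
R_outer film = 1/(h_o·2πr_oL) = 1/(8.1×2π×0.1523×2.78) = 0.04641 K/W
R_total = 0.4979 K/W
Q = ΔT/R_total = 329/0.4979

Q ≈ 661 W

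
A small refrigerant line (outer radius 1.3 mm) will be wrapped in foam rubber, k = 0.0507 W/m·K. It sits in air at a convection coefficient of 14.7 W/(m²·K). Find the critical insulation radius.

For a cylinder r_cr = k/h = 0.0507/14.7
r_cr = 3.45 mm; since the bare radius (1.3 mm) is below r_cr, adding a thin layer of insulation will *increase* heat loss.

r_cr ≈ 3.45 mm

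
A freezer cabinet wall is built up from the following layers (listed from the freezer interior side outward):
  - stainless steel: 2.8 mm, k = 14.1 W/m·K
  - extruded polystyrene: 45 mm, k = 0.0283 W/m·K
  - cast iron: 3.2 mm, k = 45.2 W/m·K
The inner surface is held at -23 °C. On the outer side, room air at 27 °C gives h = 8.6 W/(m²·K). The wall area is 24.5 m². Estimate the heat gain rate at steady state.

Treating each layer as a thermal resistance in series:
R_stainless steel = L/(kA) = 0.0028/(14.1×24.5) = 8.105×10^-6 K/W
R_extruded polystyrene = L/(kA) = 0.045/(0.0283×24.5) = 0.0649 K/W
R_cast iron = L/(kA) = 0.0032/(45.2×24.5) = 2.89×10^-6 K/W
R_outer film = 1/(h_o·A) = 1/(8.6×24.5) = 0.004746 K/W
R_total = 0.06966 K/W
Q = ΔT / R_total = 50 / 0.06966

Q ≈ 718 W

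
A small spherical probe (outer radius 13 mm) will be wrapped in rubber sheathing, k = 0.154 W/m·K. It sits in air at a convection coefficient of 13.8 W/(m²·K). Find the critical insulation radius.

r_cr ≈ 22.3 mm

For a sphere r_cr = 2k/h = 2×0.154/13.8
r_cr = 22.3 mm; since the bare radius (13 mm) is below r_cr, adding a thin layer of insulation will *increase* heat loss.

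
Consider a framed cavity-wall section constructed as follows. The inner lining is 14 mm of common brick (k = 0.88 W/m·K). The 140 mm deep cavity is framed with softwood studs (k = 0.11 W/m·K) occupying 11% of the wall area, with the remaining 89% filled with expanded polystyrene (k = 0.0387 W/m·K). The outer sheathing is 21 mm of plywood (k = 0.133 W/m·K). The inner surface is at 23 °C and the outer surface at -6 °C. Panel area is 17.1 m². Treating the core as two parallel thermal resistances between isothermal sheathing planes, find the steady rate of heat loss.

Q ≈ 156 W

Sheathing layers in series; stud and cavity paths in parallel between them.
R_inner = 0.014/(0.88×17.1) = 9.304×10^-4 K/W
R_stud  = 0.14/(0.11×0.11×17.1) = 0.6766 K/W
R_cav   = 0.14/(0.0387×0.89×17.1) = 0.2377 K/W
1/R_core = 1/R_stud + 1/R_cav → R_core = 0.1759 K/W
R_outer = 0.021/(0.133×17.1) = 0.009234 K/W
R_total = 0.1861 K/W
Q = ΔT/R_total = 29/0.1861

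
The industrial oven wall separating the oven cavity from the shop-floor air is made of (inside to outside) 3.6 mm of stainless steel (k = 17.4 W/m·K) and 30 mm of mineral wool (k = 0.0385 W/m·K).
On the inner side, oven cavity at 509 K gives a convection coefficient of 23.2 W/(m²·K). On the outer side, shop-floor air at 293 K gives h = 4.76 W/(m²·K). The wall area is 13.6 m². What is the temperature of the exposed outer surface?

Treating each layer as a thermal resistance in series:
R_inner film = 1/(h_i·A) = 1/(23.2×13.6) = 0.003169 K/W
R_stainless steel = L/(kA) = 0.0036/(17.4×13.6) = 1.521×10^-5 K/W
R_mineral wool = L/(kA) = 0.03/(0.0385×13.6) = 0.0573 K/W
R_outer film = 1/(h_o·A) = 1/(4.76×13.6) = 0.01545 K/W
R_total = 0.07593 K/W;  Q = ΔT/R_total = 216/0.07593 = 2845 W
T_interface = T_inner − Q·ΣR(inner→interface) = 509 − 2840×0.06048

T ≈ 337 K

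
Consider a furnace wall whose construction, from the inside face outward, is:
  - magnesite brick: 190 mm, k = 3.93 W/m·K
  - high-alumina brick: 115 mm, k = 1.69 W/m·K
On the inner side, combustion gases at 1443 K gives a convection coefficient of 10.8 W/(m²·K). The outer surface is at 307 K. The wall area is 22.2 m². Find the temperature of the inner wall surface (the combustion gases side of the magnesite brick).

T ≈ 940 K

Series thermal resistances:
R_inner film = 1/(h_i·A) = 1/(10.8×22.2) = 0.004171 K/W
R_magnesite brick = L/(kA) = 0.19/(3.93×22.2) = 0.002178 K/W
R_high-alumina brick = L/(kA) = 0.115/(1.69×22.2) = 0.003065 K/W
R_total = 0.009414 K/W;  Q = ΔT/R_total = 1136/0.009414 = 120700 W
T_interface = T_inner − Q·ΣR(inner→interface) = 1443 − 121000×0.004171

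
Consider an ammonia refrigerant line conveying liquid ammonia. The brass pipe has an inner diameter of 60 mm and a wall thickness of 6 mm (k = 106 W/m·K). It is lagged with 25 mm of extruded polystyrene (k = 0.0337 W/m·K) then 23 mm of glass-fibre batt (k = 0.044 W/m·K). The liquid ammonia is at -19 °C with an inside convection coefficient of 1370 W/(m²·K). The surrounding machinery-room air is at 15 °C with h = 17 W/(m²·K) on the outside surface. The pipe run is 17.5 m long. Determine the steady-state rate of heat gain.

For a radial system each layer contributes R = ln(r_out/r_in)/(2πkL); films add R = 1/(hA).
R_inner film = 1/(h_i·2πr₁L) = 1/(1370×2π×0.03×17.5) = 2.213×10^-4 K/W
R_brass pipe wall = ln(36/30)/(2π×106×17.5) = 1.564×10^-5 K/W
R_extruded polystyrene = ln(61/36)/(2π×0.0337×17.5) = 0.1423 K/W
R_glass-fibre batt = ln(84/61)/(2π×0.044×17.5) = 0.06613 K/W
R_outer film = 1/(h_o·2πr_oL) = 1/(17×2π×0.084×17.5) = 0.006369 K/W
R_total = 0.2151 K/W
Q = ΔT/R_total = 34/0.2151

Q ≈ 158 W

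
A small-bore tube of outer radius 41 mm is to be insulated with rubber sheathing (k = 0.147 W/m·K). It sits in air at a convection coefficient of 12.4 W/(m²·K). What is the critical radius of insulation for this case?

For a cylinder r_cr = k/h = 0.147/12.4
r_cr = 11.9 mm; since the bare radius (41 mm) is above r_cr, any added insulation will reduce heat loss.

r_cr ≈ 11.9 mm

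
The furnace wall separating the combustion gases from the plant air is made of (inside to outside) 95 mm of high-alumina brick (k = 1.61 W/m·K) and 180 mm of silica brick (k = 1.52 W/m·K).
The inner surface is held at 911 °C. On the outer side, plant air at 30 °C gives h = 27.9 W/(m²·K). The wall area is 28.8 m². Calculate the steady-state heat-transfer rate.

Q ≈ 119000 W

Treating each layer as a thermal resistance in series:
R_high-alumina brick = L/(kA) = 0.095/(1.61×28.8) = 0.002049 K/W
R_silica brick = L/(kA) = 0.18/(1.52×28.8) = 0.004112 K/W
R_outer film = 1/(h_o·A) = 1/(27.9×28.8) = 0.001245 K/W
R_total = 0.007405 K/W
Q = ΔT / R_total = 881 / 0.007405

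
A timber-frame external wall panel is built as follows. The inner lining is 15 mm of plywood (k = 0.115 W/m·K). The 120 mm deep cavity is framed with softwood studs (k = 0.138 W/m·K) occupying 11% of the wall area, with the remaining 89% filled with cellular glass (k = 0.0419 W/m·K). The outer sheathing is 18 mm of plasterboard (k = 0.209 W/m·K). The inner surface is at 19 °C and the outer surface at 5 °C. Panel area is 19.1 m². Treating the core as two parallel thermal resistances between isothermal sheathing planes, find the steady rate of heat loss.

Q ≈ 107 W

Sheathing layers in series; stud and cavity paths in parallel between them.
R_inner = 0.015/(0.115×19.1) = 0.006829 K/W
R_stud  = 0.12/(0.138×0.11×19.1) = 0.4139 K/W
R_cav   = 0.12/(0.0419×0.89×19.1) = 0.1685 K/W
1/R_core = 1/R_stud + 1/R_cav → R_core = 0.1197 K/W
R_outer = 0.018/(0.209×19.1) = 0.004509 K/W
R_total = 0.1311 K/W
Q = ΔT/R_total = 14/0.1311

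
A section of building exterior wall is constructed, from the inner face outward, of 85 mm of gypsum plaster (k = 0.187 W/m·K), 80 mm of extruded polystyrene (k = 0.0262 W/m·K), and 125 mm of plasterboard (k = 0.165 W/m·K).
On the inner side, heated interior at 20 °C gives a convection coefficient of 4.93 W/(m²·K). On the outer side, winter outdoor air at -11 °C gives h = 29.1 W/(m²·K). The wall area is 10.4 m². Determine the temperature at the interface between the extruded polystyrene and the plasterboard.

T ≈ -5.55 °C

Model the wall as resistances in series:
R_inner film = 1/(h_i·A) = 1/(4.93×10.4) = 0.0195 K/W
R_gypsum plaster = L/(kA) = 0.085/(0.187×10.4) = 0.04371 K/W
R_extruded polystyrene = L/(kA) = 0.08/(0.0262×10.4) = 0.2936 K/W
R_plasterboard = L/(kA) = 0.125/(0.165×10.4) = 0.07284 K/W
R_outer film = 1/(h_o·A) = 1/(29.1×10.4) = 0.003304 K/W
R_total = 0.433 K/W;  Q = ΔT/R_total = 31/0.433 = 71.6 W
T_interface = T_inner − Q·ΣR(inner→interface) = 20 − 71.6×0.3568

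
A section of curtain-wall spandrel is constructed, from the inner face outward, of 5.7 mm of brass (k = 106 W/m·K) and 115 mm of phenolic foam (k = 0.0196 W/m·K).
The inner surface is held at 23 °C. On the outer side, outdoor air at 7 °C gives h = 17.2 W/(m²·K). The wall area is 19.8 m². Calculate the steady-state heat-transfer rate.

Using the resistance-network approach (series):
R_brass = L/(kA) = 0.0057/(106×19.8) = 2.716×10^-6 K/W
R_phenolic foam = L/(kA) = 0.115/(0.0196×19.8) = 0.2963 K/W
R_outer film = 1/(h_o·A) = 1/(17.2×19.8) = 0.002936 K/W
R_total = 0.2993 K/W
Q = ΔT / R_total = 16 / 0.2993

Q ≈ 53.5 W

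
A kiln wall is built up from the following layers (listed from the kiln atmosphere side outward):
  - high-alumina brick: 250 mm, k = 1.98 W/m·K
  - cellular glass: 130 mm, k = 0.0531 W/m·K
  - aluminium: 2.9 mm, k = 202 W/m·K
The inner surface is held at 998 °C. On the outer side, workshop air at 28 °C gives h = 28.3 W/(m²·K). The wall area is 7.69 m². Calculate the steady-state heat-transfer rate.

Treating each layer as a thermal resistance in series:
R_high-alumina brick = L/(kA) = 0.25/(1.98×7.69) = 0.01642 K/W
R_cellular glass = L/(kA) = 0.13/(0.0531×7.69) = 0.3184 K/W
R_aluminium = L/(kA) = 0.0029/(202×7.69) = 1.867×10^-6 K/W
R_outer film = 1/(h_o·A) = 1/(28.3×7.69) = 0.004595 K/W
R_total = 0.3394 K/W
Q = ΔT / R_total = 970 / 0.3394

Q ≈ 2860 W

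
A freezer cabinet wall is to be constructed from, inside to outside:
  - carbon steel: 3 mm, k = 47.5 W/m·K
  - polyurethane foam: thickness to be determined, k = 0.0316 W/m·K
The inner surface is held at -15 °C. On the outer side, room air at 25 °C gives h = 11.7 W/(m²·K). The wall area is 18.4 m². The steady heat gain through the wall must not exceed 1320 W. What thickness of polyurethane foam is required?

Series thermal resistances:
R_carbon steel = L/(kA) = 0.003/(47.5×18.4) = 3.432×10^-6 K/W
R_outer film = 1/(h_o·A) = 1/(11.7×18.4) = 0.004645 K/W
Sum of the known resistances R_other = 0.004649 K/W
Required total resistance R_tot = ΔT/Q_allow = 40/1320 = 0.0303 K/W
R_polyurethane foam = R_tot − R_other = 0.02565 K/W
L = R·k·A = 0.02565×0.0316×18.4

L ≈ 14.9 mm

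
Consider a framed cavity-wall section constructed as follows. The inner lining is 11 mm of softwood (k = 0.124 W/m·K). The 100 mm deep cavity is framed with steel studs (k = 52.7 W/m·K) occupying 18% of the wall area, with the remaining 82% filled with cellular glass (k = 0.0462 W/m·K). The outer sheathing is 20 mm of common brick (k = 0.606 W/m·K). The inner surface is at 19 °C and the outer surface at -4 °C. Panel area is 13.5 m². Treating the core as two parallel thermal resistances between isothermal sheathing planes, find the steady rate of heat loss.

Sheathing layers in series; stud and cavity paths in parallel between them.
R_inner = 0.011/(0.124×13.5) = 0.006571 K/W
R_stud  = 0.1/(52.7×0.18×13.5) = 7.809×10^-4 K/W
R_cav   = 0.1/(0.0462×0.82×13.5) = 0.1955 K/W
1/R_core = 1/R_stud + 1/R_cav → R_core = 7.778×10^-4 K/W
R_outer = 0.02/(0.606×13.5) = 0.002445 K/W
R_total = 0.009794 K/W
Q = ΔT/R_total = 23/0.009794

Q ≈ 2350 W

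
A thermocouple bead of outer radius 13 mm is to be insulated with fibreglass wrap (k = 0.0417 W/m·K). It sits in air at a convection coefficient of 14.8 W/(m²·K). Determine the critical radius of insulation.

r_cr ≈ 5.64 mm

For a sphere r_cr = 2k/h = 2×0.0417/14.8
r_cr = 5.64 mm; since the bare radius (13 mm) is above r_cr, any added insulation will reduce heat loss.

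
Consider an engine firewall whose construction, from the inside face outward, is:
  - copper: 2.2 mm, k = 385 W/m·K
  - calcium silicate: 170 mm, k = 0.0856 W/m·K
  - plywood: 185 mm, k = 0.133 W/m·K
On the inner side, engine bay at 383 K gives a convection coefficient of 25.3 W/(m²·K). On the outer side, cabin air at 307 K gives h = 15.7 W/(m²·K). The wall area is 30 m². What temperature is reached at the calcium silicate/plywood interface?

Model the wall as resistances in series:
R_inner film = 1/(h_i·A) = 1/(25.3×30) = 0.001318 K/W
R_copper = L/(kA) = 0.0022/(385×30) = 1.905×10^-7 K/W
R_calcium silicate = L/(kA) = 0.17/(0.0856×30) = 0.0662 K/W
R_plywood = L/(kA) = 0.185/(0.133×30) = 0.04637 K/W
R_outer film = 1/(h_o·A) = 1/(15.7×30) = 0.002123 K/W
R_total = 0.116 K/W;  Q = ΔT/R_total = 76/0.116 = 655.1 W
T_interface = T_inner − Q·ΣR(inner→interface) = 383 − 655×0.06752

T ≈ 339 K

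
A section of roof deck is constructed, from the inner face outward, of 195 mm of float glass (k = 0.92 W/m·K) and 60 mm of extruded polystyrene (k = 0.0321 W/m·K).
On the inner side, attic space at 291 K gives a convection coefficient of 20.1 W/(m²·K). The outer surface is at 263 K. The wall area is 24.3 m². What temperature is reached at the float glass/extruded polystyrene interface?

Model the wall as resistances in series:
R_inner film = 1/(h_i·A) = 1/(20.1×24.3) = 0.002047 K/W
R_float glass = L/(kA) = 0.195/(0.92×24.3) = 0.008722 K/W
R_extruded polystyrene = L/(kA) = 0.06/(0.0321×24.3) = 0.07692 K/W
R_total = 0.08769 K/W;  Q = ΔT/R_total = 28/0.08769 = 319.3 W
T_interface = T_inner − Q·ΣR(inner→interface) = 291 − 319×0.01077

T ≈ 288 K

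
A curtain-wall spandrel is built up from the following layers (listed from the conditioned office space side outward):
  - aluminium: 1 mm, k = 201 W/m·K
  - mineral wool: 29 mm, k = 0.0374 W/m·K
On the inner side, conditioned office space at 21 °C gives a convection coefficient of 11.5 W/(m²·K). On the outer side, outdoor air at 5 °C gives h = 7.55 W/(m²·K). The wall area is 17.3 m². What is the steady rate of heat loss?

Model the wall as resistances in series:
R_inner film = 1/(h_i·A) = 1/(11.5×17.3) = 0.005026 K/W
R_aluminium = L/(kA) = 0.001/(201×17.3) = 2.876×10^-7 K/W
R_mineral wool = L/(kA) = 0.029/(0.0374×17.3) = 0.04482 K/W
R_outer film = 1/(h_o·A) = 1/(7.55×17.3) = 0.007656 K/W
R_total = 0.0575 K/W
Q = ΔT / R_total = 16 / 0.0575

Q ≈ 278 W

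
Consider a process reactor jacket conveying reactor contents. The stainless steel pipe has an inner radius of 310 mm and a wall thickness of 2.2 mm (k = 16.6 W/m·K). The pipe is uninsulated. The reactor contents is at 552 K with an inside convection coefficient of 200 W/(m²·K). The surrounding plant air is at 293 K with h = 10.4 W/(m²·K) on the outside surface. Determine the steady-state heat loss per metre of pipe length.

Cylindrical conduction, so R = ln(r₂/r₁)/(2πkL) per layer, in series:
R_inner film = 1/(h_i·2πr₁L) = 1/(200×2π×0.31×1) = 0.002567 K/W
R_stainless steel pipe wall = ln(312.2/310)/(2π×16.6×1) = 6.78×10^-5 K/W
R_outer film = 1/(h_o·2πr_oL) = 1/(10.4×2π×0.3122×1) = 0.04902 K/W
R_total = 0.05165 K/W
Q = ΔT/R_total = 259/0.05165

q′ ≈ 5010 W/m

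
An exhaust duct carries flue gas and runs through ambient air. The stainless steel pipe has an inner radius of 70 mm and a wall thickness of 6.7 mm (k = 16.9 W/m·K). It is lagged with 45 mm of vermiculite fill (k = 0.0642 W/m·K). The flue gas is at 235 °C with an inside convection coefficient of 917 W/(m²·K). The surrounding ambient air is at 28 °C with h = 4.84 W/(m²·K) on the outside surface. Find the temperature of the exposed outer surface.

T ≈ 67.4 °C

For a radial system each layer contributes R = ln(r_out/r_in)/(2πkL); films add R = 1/(hA).
R_inner film = 1/(h_i·2πr₁L) = 1/(917×2π×0.07×1) = 0.002479 K/W
R_stainless steel pipe wall = ln(76.7/70)/(2π×16.9×1) = 8.608×10^-4 K/W
R_vermiculite fill = ln(121.7/76.7)/(2π×0.0642×1) = 1.144 K/W
R_outer film = 1/(h_o·2πr_oL) = 1/(4.84×2π×0.1217×1) = 0.2702 K/W
R_total = 1.418 K/W
Q = ΔT/R_total = 207/1.418
Q = 146 W/m
T_interface = T_inner − Q·ΣR(inner→interface) = 235 − 146×1.148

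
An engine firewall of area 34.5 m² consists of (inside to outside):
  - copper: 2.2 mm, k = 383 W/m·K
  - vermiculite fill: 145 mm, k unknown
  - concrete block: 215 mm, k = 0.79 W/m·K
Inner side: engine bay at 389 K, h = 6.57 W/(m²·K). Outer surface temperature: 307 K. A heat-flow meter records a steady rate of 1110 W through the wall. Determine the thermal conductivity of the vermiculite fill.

k ≈ 0.0683 W/(m·K)

Model the wall as resistances in series:
R_inner film = 1/(h_i·A) = 1/(6.57×34.5) = 0.004412 K/W
R_copper = L/(kA) = 0.0022/(383×34.5) = 1.665×10^-7 K/W
R_concrete block = L/(kA) = 0.215/(0.79×34.5) = 0.007888 K/W
Sum of known resistances R_other = 0.0123 K/W
Total R = ΔT/Q = 82/1110 = 0.07387 K/W
R_vermiculite fill = R_total − R_other = 0.06157 K/W
k = L/(R·A) = 0.145/(0.06157×34.5)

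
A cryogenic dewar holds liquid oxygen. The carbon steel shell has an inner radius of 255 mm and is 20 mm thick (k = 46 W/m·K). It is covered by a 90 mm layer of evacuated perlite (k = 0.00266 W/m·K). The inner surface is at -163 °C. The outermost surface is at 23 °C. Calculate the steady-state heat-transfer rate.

Radial (spherical) resistances in series:
R_carbon steel shell = (1/0.255 − 1/0.275)/(4π×46) = 4.934×10^-4 K/W
R_evacuated perlite = (1/0.275 − 1/0.365)/(4π×0.00266) = 26.82 K/W
R_total = 26.82 K/W
Q = ΔT/R_total = 186/26.82

Q ≈ 6.93 W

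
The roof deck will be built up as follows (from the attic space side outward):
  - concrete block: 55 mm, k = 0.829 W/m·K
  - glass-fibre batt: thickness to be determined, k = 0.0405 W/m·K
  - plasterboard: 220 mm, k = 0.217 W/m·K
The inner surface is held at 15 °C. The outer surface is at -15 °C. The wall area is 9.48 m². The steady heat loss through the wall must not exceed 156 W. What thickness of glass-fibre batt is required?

Model the wall as resistances in series:
R_concrete block = L/(kA) = 0.055/(0.829×9.48) = 0.006998 K/W
R_plasterboard = L/(kA) = 0.22/(0.217×9.48) = 0.1069 K/W
Sum of the known resistances R_other = 0.1139 K/W
Required total resistance R_tot = ΔT/Q_allow = 30/156 = 0.1923 K/W
R_glass-fibre batt = R_tot − R_other = 0.07837 K/W
L = R·k·A = 0.07837×0.0405×9.48

L ≈ 30.1 mm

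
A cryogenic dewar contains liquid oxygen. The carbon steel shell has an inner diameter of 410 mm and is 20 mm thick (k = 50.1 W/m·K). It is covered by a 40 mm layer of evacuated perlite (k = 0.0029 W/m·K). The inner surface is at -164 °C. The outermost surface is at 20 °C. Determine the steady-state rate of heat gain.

Spherical conduction: R = (1/r_in − 1/r_out)/(4πk) per layer; series-sum.
R_carbon steel shell = (1/0.205 − 1/0.225)/(4π×50.1) = 6.887×10^-4 K/W
R_evacuated perlite = (1/0.225 − 1/0.265)/(4π×0.0029) = 18.41 K/W
R_total = 18.41 K/W
Q = ΔT/R_total = 184/18.41

Q ≈ 9.99 W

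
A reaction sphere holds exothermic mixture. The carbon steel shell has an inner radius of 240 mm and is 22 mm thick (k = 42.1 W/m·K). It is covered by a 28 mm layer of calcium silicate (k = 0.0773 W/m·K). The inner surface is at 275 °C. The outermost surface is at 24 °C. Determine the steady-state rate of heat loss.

Q ≈ 660 W

For a spherical shell R = (1/r₁ − 1/r₂)/(4πk); film R = 1/(h·4πr²). In series:
R_carbon steel shell = (1/0.24 − 1/0.262)/(4π×42.1) = 6.613×10^-4 K/W
R_calcium silicate = (1/0.262 − 1/0.29)/(4π×0.0773) = 0.3794 K/W
R_total = 0.38 K/W
Q = ΔT/R_total = 251/0.38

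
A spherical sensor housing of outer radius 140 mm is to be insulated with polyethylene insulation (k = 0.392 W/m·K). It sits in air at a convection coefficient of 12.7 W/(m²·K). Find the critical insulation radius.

r_cr ≈ 61.7 mm

For a sphere r_cr = 2k/h = 2×0.392/12.7
r_cr = 61.7 mm; since the bare radius (140 mm) is above r_cr, any added insulation will reduce heat loss.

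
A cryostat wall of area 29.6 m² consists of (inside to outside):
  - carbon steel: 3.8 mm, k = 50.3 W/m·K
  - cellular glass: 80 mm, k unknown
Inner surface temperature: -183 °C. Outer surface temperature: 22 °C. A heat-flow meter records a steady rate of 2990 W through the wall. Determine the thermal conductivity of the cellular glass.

k ≈ 0.0394 W/(m·K)

Using the resistance-network approach (series):
R_carbon steel = L/(kA) = 0.0038/(50.3×29.6) = 2.552×10^-6 K/W
Sum of known resistances R_other = 2.552×10^-6 K/W
Total R = ΔT/Q = 205/2990 = 0.06856 K/W
R_cellular glass = R_total − R_other = 0.06856 K/W
k = L/(R·A) = 0.08/(0.06856×29.6)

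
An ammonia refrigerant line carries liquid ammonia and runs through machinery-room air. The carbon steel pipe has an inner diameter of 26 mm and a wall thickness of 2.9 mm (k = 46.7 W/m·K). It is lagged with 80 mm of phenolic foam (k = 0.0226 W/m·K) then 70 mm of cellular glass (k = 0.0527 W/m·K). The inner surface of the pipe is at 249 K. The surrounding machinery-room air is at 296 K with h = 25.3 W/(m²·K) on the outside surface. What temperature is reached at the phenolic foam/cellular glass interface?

For a radial system each layer contributes R = ln(r_out/r_in)/(2πkL); films add R = 1/(hA).
R_carbon steel pipe wall = ln(15.9/13)/(2π×46.7×1) = 6.863×10^-4 K/W
R_phenolic foam = ln(95.9/15.9)/(2π×0.0226×1) = 12.65 K/W
R_cellular glass = ln(165.9/95.9)/(2π×0.0527×1) = 1.655 K/W
R_outer film = 1/(h_o·2πr_oL) = 1/(25.3×2π×0.1659×1) = 0.03792 K/W
R_total = 14.35 K/W
Q = ΔT/R_total = 47/14.35
Q = 3.28 W/m
T_interface = T_inner + Q·ΣR(inner→interface) = 249 + 3.28×12.66

T ≈ 290 K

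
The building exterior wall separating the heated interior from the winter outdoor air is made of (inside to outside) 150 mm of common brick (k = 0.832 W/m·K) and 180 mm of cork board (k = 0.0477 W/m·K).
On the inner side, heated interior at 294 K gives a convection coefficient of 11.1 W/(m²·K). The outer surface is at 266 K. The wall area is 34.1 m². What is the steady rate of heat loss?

Treating each layer as a thermal resistance in series:
R_inner film = 1/(h_i·A) = 1/(11.1×34.1) = 0.002642 K/W
R_common brick = L/(kA) = 0.15/(0.832×34.1) = 0.005287 K/W
R_cork board = L/(kA) = 0.18/(0.0477×34.1) = 0.1107 K/W
R_total = 0.1186 K/W
Q = ΔT / R_total = 28 / 0.1186

Q ≈ 236 W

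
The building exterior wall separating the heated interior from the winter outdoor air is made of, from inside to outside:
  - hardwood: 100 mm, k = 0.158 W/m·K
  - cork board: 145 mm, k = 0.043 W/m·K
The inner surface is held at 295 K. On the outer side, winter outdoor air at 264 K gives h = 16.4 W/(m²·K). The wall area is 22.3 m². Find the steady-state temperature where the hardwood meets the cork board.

Using the resistance-network approach (series):
R_hardwood = L/(kA) = 0.1/(0.158×22.3) = 0.02838 K/W
R_cork board = L/(kA) = 0.145/(0.043×22.3) = 0.1512 K/W
R_outer film = 1/(h_o·A) = 1/(16.4×22.3) = 0.002734 K/W
R_total = 0.1823 K/W;  Q = ΔT/R_total = 31/0.1823 = 170 W
T_interface = T_inner − Q·ΣR(inner→interface) = 295 − 170×0.02838

T ≈ 290 K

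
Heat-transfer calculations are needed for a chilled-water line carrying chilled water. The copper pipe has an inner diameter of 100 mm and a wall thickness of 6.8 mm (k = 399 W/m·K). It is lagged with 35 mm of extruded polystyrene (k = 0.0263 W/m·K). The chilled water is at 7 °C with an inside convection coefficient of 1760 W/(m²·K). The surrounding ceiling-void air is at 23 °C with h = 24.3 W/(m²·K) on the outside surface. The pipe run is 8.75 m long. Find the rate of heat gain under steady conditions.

Q ≈ 47 W

Per-layer cylindrical resistances, series-summed:
R_inner film = 1/(h_i·2πr₁L) = 1/(1760×2π×0.05×8.75) = 2.067×10^-4 K/W
R_copper pipe wall = ln(56.8/50)/(2π×399×8.75) = 5.813×10^-6 K/W
R_extruded polystyrene = ln(91.8/56.8)/(2π×0.0263×8.75) = 0.332 K/W
R_outer film = 1/(h_o·2πr_oL) = 1/(24.3×2π×0.0918×8.75) = 0.008154 K/W
R_total = 0.3404 K/W
Q = ΔT/R_total = 16/0.3404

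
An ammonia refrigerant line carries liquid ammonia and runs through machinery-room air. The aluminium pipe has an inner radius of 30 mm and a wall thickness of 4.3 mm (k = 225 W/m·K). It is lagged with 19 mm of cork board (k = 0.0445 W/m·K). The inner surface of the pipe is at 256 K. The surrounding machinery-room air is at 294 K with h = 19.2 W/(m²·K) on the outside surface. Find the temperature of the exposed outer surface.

T ≈ 291 K

Treating each annulus and film as a series resistance:
R_aluminium pipe wall = ln(34.3/30)/(2π×225×1) = 9.475×10^-5 K/W
R_cork board = ln(53.3/34.3)/(2π×0.0445×1) = 1.576 K/W
R_outer film = 1/(h_o·2πr_oL) = 1/(19.2×2π×0.0533×1) = 0.1555 K/W
R_total = 1.732 K/W
Q = ΔT/R_total = 38/1.732
Q = 21.9 W/m
T_interface = T_inner + Q·ΣR(inner→interface) = 256 + 21.9×1.577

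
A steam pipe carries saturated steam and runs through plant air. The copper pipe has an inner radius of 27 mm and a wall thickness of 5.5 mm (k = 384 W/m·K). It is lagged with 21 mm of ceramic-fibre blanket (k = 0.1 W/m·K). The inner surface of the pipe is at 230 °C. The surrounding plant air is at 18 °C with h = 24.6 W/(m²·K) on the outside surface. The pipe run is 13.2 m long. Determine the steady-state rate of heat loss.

Q ≈ 3060 W

Radial resistances (cylindrical: R_cond = ln(r_o/r_i)/(2πkL), R_conv = 1/(h·2πrL)):
R_copper pipe wall = ln(32.5/27)/(2π×384×13.2) = 5.821×10^-6 K/W
R_ceramic-fibre blanket = ln(53.5/32.5)/(2π×0.1×13.2) = 0.0601 K/W
R_outer film = 1/(h_o·2πr_oL) = 1/(24.6×2π×0.0535×13.2) = 0.009161 K/W
R_total = 0.06927 K/W
Q = ΔT/R_total = 212/0.06927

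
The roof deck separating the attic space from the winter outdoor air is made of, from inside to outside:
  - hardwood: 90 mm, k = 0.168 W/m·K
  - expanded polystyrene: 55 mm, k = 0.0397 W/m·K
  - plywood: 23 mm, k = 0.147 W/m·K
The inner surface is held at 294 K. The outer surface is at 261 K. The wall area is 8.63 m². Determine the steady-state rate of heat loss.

Series thermal resistances:
R_hardwood = L/(kA) = 0.09/(0.168×8.63) = 0.06208 K/W
R_expanded polystyrene = L/(kA) = 0.055/(0.0397×8.63) = 0.1605 K/W
R_plywood = L/(kA) = 0.023/(0.147×8.63) = 0.01813 K/W
R_total = 0.2407 K/W
Q = ΔT / R_total = 33 / 0.2407

Q ≈ 137 W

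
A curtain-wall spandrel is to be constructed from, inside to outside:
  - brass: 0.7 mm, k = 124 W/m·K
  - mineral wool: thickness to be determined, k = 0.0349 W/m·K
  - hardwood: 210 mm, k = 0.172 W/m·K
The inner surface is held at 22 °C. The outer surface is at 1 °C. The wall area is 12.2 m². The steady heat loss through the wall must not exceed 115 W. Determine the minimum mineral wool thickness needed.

Using the resistance-network approach (series):
R_brass = L/(kA) = 0.0007/(124×12.2) = 4.627×10^-7 K/W
R_hardwood = L/(kA) = 0.21/(0.172×12.2) = 0.1001 K/W
Sum of the known resistances R_other = 0.1001 K/W
Required total resistance R_tot = ΔT/Q_allow = 21/115 = 0.1826 K/W
R_mineral wool = R_tot − R_other = 0.08253 K/W
L = R·k·A = 0.08253×0.0349×12.2

L ≈ 35.1 mm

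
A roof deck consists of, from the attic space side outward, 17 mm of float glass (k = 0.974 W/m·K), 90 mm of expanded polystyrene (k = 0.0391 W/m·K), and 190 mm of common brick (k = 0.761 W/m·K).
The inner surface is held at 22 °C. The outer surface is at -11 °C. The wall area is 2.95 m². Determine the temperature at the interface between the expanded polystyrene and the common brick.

Series thermal resistances:
R_float glass = L/(kA) = 0.017/(0.974×2.95) = 0.005917 K/W
R_expanded polystyrene = L/(kA) = 0.09/(0.0391×2.95) = 0.7803 K/W
R_common brick = L/(kA) = 0.19/(0.761×2.95) = 0.08463 K/W
R_total = 0.8708 K/W;  Q = ΔT/R_total = 33/0.8708 = 37.9 W
T_interface = T_inner − Q·ΣR(inner→interface) = 22 − 37.9×0.7862

T ≈ -7.79 °C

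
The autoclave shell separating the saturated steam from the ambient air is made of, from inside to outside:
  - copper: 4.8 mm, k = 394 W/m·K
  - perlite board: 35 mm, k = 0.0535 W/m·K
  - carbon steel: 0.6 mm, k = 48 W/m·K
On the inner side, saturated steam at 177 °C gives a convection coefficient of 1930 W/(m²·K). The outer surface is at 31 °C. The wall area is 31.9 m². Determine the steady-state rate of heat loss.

Model the wall as resistances in series:
R_inner film = 1/(h_i·A) = 1/(1930×31.9) = 1.624×10^-5 K/W
R_copper = L/(kA) = 0.0048/(394×31.9) = 3.819×10^-7 K/W
R_perlite board = L/(kA) = 0.035/(0.0535×31.9) = 0.02051 K/W
R_carbon steel = L/(kA) = 0.0006/(48×31.9) = 3.918×10^-7 K/W
R_total = 0.02053 K/W
Q = ΔT / R_total = 146 / 0.02053

Q ≈ 7110 W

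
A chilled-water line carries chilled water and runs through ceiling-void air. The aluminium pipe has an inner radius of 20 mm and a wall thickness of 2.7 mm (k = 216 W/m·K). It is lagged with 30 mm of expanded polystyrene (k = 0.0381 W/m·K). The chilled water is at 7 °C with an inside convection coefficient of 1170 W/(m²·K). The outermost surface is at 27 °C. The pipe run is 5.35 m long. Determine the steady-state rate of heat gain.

Q ≈ 30.4 W

Treating each annulus and film as a series resistance:
R_inner film = 1/(h_i·2πr₁L) = 1/(1170×2π×0.02×5.35) = 0.001271 K/W
R_aluminium pipe wall = ln(22.7/20)/(2π×216×5.35) = 1.744×10^-5 K/W
R_expanded polystyrene = ln(52.7/22.7)/(2π×0.0381×5.35) = 0.6576 K/W
R_total = 0.6589 K/W
Q = ΔT/R_total = 20/0.6589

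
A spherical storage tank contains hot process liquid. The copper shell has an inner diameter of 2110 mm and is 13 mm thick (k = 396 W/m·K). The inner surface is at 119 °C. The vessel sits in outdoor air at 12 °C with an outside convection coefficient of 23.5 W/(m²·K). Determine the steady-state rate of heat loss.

Spherical conduction: R = (1/r_in − 1/r_out)/(4πk) per layer; series-sum.
R_copper shell = (1/1.055 − 1/1.068)/(4π×396) = 2.319×10^-6 K/W
R_outer film = 1/(h·4πr_o²) = 1/(23.5×4π×1.068²) = 0.002969 K/W
R_total = 0.002971 K/W
Q = ΔT/R_total = 107/0.002971

Q ≈ 36000 W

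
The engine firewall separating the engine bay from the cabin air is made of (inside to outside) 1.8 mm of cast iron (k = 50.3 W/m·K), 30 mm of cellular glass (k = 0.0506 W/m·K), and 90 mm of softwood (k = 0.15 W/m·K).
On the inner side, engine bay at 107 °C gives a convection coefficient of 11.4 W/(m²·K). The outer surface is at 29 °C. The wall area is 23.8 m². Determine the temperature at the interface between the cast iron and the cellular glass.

T ≈ 102 °C

Thermal resistances in series:
R_inner film = 1/(h_i·A) = 1/(11.4×23.8) = 0.003686 K/W
R_cast iron = L/(kA) = 0.0018/(50.3×23.8) = 1.504×10^-6 K/W
R_cellular glass = L/(kA) = 0.03/(0.0506×23.8) = 0.02491 K/W
R_softwood = L/(kA) = 0.09/(0.15×23.8) = 0.02521 K/W
R_total = 0.05381 K/W;  Q = ΔT/R_total = 78/0.05381 = 1450 W
T_interface = T_inner − Q·ΣR(inner→interface) = 107 − 1450×0.003687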